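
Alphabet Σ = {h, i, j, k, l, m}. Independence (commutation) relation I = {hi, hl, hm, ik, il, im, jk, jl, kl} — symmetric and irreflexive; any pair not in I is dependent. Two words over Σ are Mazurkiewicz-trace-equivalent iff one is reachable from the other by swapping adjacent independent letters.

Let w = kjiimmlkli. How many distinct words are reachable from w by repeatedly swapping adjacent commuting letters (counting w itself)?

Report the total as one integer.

drop 0:k onto floor
drop 1:j onto floor
drop 2:i onto {1:j}
drop 3:i onto {2:i}
drop 4:m onto {0:k, 1:j}
drop 5:m onto {4:m}
drop 6:l onto {5:m}
drop 7:k onto {5:m}
drop 8:l onto {6:l}
drop 9:i onto {3:i}
ground layer = {0:k, 1:j}
drop-orders for the pieces not yet dropped (sum over which currently-grounded one goes next):
  1 to go: {7} 1  {8} 1  {9} 1
  2 to go: {3,9} 1  {6,8} 1  {7,8} 2  {7,9} 2  {8,9} 2
  3 to go: {2,3,9} 1  {3,7,9} 3  {3,8,9} 3  {6,7,8} 3  {6,8,9} 3  {7,8,9} 6
  4 to go: {2,3,7,9} 4  {2,3,8,9} 4  {3,6,8,9} 6  {3,7,8,9} 12  {5,6,7,8} 3  {6,7,8,9} 12
  5 to go: {2,3,6,8,9} 10  {2,3,7,8,9} 20  {3,6,7,8,9} 30  {4,5,6,7,8} 3  {5,6,7,8,9} 15
  6 to go: {0,4,5,6,7,8} 3  {2,3,6,7,8,9} 60  {3,5,6,7,8,9} 45  {4,5,6,7,8,9} 18
  7 to go: {0,4,5,6,7,8,9} 21  {2,3,5,6,7,8,9} 105  {3,4,5,6,7,8,9} 63
  8 to go: {0,3,4,5,6,7,8,9} 84  {2,3,4,5,6,7,8,9} 168
  if 0:k drops first: 168 orders
  if 1:j drops first: 252 orders
heap linearizations: 420

420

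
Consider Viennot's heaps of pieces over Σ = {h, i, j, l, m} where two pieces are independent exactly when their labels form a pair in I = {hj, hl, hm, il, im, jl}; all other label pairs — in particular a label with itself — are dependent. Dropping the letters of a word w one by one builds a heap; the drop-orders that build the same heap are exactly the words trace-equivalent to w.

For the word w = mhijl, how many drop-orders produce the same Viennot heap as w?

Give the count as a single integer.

drop 0:m onto floor
drop 1:h onto floor
drop 2:i onto {1:h}
drop 3:j onto {0:m, 2:i}
drop 4:l onto {0:m}
ground layer = {0:m, 1:h}
drop-orders for the pieces not yet dropped (sum over which currently-grounded one goes next):
  1 to go: {3} 1  {4} 1
  2 to go: {2,3} 1  {3,4} 2
  3 to go: {0,3,4} 2  {1,2,3} 1  {2,3,4} 3
  if 0:m drops first: 4 orders
  if 1:h drops first: 5 orders
heap linearizations: 9

9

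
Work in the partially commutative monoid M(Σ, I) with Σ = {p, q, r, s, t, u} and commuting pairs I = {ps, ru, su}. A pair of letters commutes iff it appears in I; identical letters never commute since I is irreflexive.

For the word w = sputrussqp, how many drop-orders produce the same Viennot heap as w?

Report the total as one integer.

drop 0:s onto floor
drop 1:p onto floor
drop 2:u onto {1:p}
drop 3:t onto {0:s, 2:u}
drop 4:r onto {3:t}
drop 5:u onto {3:t}
drop 6:s onto {4:r}
drop 7:s onto {6:s}
drop 8:q onto {5:u, 7:s}
drop 9:p onto {8:q}
ground layer = {0:s, 1:p}
drop-orders for the pieces not yet dropped (sum over which currently-grounded one goes next):
  1 to go: {9} 1
  2 to go: {8,9} 1
  3 to go: {5,8,9} 1  {7,8,9} 1
  4 to go: {5,7,8,9} 2  {6,7,8,9} 1
  5 to go: {4,6,7,8,9} 1  {5,6,7,8,9} 3
  6 to go: {4,5,6,7,8,9} 4
  7 to go: {3,4,5,6,7,8,9} 4
  8 to go: {0,3,4,5,6,7,8,9} 4  {2,3,4,5,6,7,8,9} 4
  if 0:s drops first: 4 orders
  if 1:p drops first: 8 orders
heap linearizations: 12

12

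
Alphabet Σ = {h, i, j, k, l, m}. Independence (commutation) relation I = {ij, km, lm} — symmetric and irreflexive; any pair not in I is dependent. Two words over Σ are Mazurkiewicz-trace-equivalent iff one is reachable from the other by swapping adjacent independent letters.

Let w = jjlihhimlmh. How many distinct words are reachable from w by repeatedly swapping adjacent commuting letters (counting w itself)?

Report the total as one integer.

3

0(j) covers ∅
1(j) covers 0:j
2(l) covers 1:j
3(i) covers 2:l
4(h) covers 3:i
5(h) covers 4:h
6(i) covers 5:h
7(m) covers 6:i
8(l) covers 6:i
9(m) covers 7:m
10(h) covers 8:l, 9:m
floor of heap: 0:j
completions by unplaced set U, small U first (add the entries for U minus each lowest piece of U):
  |U|=1: {10}:1
  |U|=2: {8,10}:1  {9,10}:1
  |U|=3: {7,9,10}:1  {8,9,10}:2
  |U|=4: {7,8,9,10}:3
  |U|=5: {6,7,8,9,10}:3
  |U|=6: {5,6,7,8,9,10}:3
  |U|=7: {4,5,6,7,8,9,10}:3
  |U|=8: {3,4,5,6,7,8,9,10}:3
  |U|=9: {2,3,4,5,6,7,8,9,10}:3
  start at 0(j): 3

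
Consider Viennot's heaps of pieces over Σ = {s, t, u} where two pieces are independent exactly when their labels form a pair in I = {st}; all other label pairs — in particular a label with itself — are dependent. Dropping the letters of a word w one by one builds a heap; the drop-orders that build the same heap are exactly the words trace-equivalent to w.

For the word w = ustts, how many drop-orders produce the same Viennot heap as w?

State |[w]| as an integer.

6

drop 0:u onto floor
drop 1:s onto {0:u}
drop 2:t onto {0:u}
drop 3:t onto {2:t}
drop 4:s onto {1:s}
ground layer = {0:u}
drop-orders for the pieces not yet dropped (sum over which currently-grounded one goes next):
  1 to go: {3} 1  {4} 1
  2 to go: {1,4} 1  {2,3} 1  {3,4} 2
  3 to go: {1,3,4} 3  {2,3,4} 3
  if 0:u drops first: 6 orders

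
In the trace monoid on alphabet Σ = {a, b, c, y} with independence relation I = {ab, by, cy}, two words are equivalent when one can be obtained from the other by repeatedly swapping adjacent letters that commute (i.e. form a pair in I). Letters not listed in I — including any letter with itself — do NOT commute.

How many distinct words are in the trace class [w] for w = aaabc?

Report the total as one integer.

0(a) covers ∅
1(a) covers 0:a
2(a) covers 1:a
3(b) covers ∅
4(c) covers 2:a, 3:b
floor of heap: 0:a, 3:b
completions by unplaced set U, small U first (add the entries for U minus each lowest piece of U):
  |U|=1: {4}:1
  |U|=2: {2,4}:1  {3,4}:1
  |U|=3: {1,2,4}:1  {2,3,4}:2
  start at 0(a): 3
  start at 3(b): 1
sum over floor = 4

4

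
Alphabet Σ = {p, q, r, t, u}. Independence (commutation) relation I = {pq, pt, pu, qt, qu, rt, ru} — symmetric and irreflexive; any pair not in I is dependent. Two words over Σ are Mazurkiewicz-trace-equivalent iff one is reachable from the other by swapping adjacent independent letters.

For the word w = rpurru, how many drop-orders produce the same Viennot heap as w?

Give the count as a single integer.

0(r) covers ∅
1(p) covers 0:r
2(u) covers ∅
3(r) covers 1:p
4(r) covers 3:r
5(u) covers 2:u
floor of heap: 0:r, 2:u
completions by unplaced set U, small U first (add the entries for U minus each lowest piece of U):
  |U|=1: {4}:1  {5}:1
  |U|=2: {2,5}:1  {3,4}:1  {4,5}:2
  |U|=3: {1,3,4}:1  {2,4,5}:3  {3,4,5}:3
  |U|=4: {0,1,3,4}:1  {1,3,4,5}:4  {2,3,4,5}:6
  start at 0(r): 10
  start at 2(u): 5
sum over floor = 15

15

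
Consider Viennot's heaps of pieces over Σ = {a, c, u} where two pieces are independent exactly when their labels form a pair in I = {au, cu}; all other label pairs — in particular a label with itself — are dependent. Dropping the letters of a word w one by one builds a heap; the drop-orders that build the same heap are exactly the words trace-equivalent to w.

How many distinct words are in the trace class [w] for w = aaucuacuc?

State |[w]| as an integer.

84

drop 0:a onto floor
drop 1:a onto {0:a}
drop 2:u onto floor
drop 3:c onto {1:a}
drop 4:u onto {2:u}
drop 5:a onto {3:c}
drop 6:c onto {5:a}
drop 7:u onto {4:u}
drop 8:c onto {6:c}
ground layer = {0:a, 2:u}
drop-orders for the pieces not yet dropped (sum over which currently-grounded one goes next):
  1 to go: {7} 1  {8} 1
  2 to go: {4,7} 1  {6,8} 1  {7,8} 2
  3 to go: {2,4,7} 1  {4,7,8} 3  {5,6,8} 1  {6,7,8} 3
  4 to go: {2,4,7,8} 4  {3,5,6,8} 1  {4,6,7,8} 6  {5,6,7,8} 4
  5 to go: {1,3,5,6,8} 1  {2,4,6,7,8} 10  {3,5,6,7,8} 5  {4,5,6,7,8} 10
  6 to go: {0,1,3,5,6,8} 1  {1,3,5,6,7,8} 6  {2,4,5,6,7,8} 20  {3,4,5,6,7,8} 15
  7 to go: {0,1,3,5,6,7,8} 7  {1,3,4,5,6,7,8} 21  {2,3,4,5,6,7,8} 35
  if 0:a drops first: 56 orders
  if 2:u drops first: 28 orders
heap linearizations: 84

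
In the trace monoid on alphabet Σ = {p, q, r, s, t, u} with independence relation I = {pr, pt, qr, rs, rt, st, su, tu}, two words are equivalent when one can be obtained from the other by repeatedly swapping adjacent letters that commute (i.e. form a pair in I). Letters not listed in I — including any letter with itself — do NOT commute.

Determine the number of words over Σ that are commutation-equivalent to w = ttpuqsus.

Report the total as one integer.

drop 0:t onto floor
drop 1:t onto {0:t}
drop 2:p onto floor
drop 3:u onto {2:p}
drop 4:q onto {1:t, 3:u}
drop 5:s onto {4:q}
drop 6:u onto {4:q}
drop 7:s onto {5:s}
ground layer = {0:t, 2:p}
drop-orders for the pieces not yet dropped (sum over which currently-grounded one goes next):
  1 to go: {6} 1  {7} 1
  2 to go: {5,7} 1  {6,7} 2
  3 to go: {5,6,7} 3
  4 to go: {4,5,6,7} 3
  5 to go: {1,4,5,6,7} 3  {3,4,5,6,7} 3
  6 to go: {0,1,4,5,6,7} 3  {1,3,4,5,6,7} 6  {2,3,4,5,6,7} 3
  if 0:t drops first: 9 orders
  if 2:p drops first: 9 orders
heap linearizations: 18

18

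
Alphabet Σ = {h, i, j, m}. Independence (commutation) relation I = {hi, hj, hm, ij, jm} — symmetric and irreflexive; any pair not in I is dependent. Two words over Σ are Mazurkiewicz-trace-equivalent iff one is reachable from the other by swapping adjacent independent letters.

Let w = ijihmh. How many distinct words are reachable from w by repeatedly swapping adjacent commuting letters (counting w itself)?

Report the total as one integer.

60

0(i) covers ∅
1(j) covers ∅
2(i) covers 0:i
3(h) covers ∅
4(m) covers 2:i
5(h) covers 3:h
floor of heap: 0:i, 1:j, 3:h
completions by unplaced set U, small U first (add the entries for U minus each lowest piece of U):
  |U|=1: {1}:1  {4}:1  {5}:1
  |U|=2: {1,4}:2  {1,5}:2  {2,4}:1  {3,5}:1  {4,5}:2
  |U|=3: {0,2,4}:1  {1,2,4}:3  {1,3,5}:3  {1,4,5}:6  {2,4,5}:3  {3,4,5}:3
  |U|=4: {0,1,2,4}:4  {0,2,4,5}:4  {1,2,4,5}:12  {1,3,4,5}:12  {2,3,4,5}:6
  start at 0(i): 30
  start at 1(j): 10
  start at 3(h): 20
sum over floor = 60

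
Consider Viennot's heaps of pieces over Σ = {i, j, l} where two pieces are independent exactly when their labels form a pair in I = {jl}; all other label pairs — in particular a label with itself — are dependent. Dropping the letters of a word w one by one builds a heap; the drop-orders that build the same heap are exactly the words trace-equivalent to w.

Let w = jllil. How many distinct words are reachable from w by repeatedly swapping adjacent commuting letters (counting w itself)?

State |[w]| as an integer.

3

drop 0:j onto floor
drop 1:l onto floor
drop 2:l onto {1:l}
drop 3:i onto {0:j, 2:l}
drop 4:l onto {3:i}
ground layer = {0:j, 1:l}
drop-orders for the pieces not yet dropped (sum over which currently-grounded one goes next):
  1 to go: {4} 1
  2 to go: {3,4} 1
  3 to go: {0,3,4} 1  {2,3,4} 1
  if 0:j drops first: 1 orders
  if 1:l drops first: 2 orders
heap linearizations: 3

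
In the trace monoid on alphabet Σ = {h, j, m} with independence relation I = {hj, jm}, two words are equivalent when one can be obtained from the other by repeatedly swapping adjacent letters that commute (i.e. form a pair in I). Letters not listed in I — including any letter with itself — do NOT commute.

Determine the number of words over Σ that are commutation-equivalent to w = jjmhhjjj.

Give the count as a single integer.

drop 0:j onto floor
drop 1:j onto {0:j}
drop 2:m onto floor
drop 3:h onto {2:m}
drop 4:h onto {3:h}
drop 5:j onto {1:j}
drop 6:j onto {5:j}
drop 7:j onto {6:j}
ground layer = {0:j, 2:m}
drop-orders for the pieces not yet dropped (sum over which currently-grounded one goes next):
  1 to go: {4} 1  {7} 1
  2 to go: {3,4} 1  {4,7} 2  {6,7} 1
  3 to go: {2,3,4} 1  {3,4,7} 3  {4,6,7} 3  {5,6,7} 1
  4 to go: {1,5,6,7} 1  {2,3,4,7} 4  {3,4,6,7} 6  {4,5,6,7} 4
  5 to go: {0,1,5,6,7} 1  {1,4,5,6,7} 5  {2,3,4,6,7} 10  {3,4,5,6,7} 10
  6 to go: {0,1,4,5,6,7} 6  {1,3,4,5,6,7} 15  {2,3,4,5,6,7} 20
  if 0:j drops first: 35 orders
  if 2:m drops first: 21 orders
heap linearizations: 56

56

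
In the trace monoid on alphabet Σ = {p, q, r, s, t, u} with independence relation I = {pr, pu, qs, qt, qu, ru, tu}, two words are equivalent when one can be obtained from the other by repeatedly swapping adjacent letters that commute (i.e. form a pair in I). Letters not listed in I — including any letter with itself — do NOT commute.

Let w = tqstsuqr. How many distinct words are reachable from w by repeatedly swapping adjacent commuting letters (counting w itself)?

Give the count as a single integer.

piece 0:t — minimal
piece 1:q — minimal
piece 2:s rests on {0:t}
piece 3:t rests on {2:s}
piece 4:s rests on {3:t}
piece 5:u rests on {4:s}
piece 6:q rests on {1:q}
piece 7:r rests on {4:s, 6:q}
minimal pieces: {0:t, 1:q}
ways to finish when only these pieces remain (= sum over removing one remaining piece with nothing left below it):
  1 left: {5}→1  {7}→1
  2 left: {5,7}→2  {6,7}→1
  3 left: {1,6,7}→1  {4,5,7}→2  {5,6,7}→3
  4 left: {1,5,6,7}→4  {3,4,5,7}→2  {4,5,6,7}→5
  5 left: {1,4,5,6,7}→9  {2,3,4,5,7}→2  {3,4,5,6,7}→7
  6 left: {0,2,3,4,5,7}→2  {1,3,4,5,6,7}→16  {2,3,4,5,6,7}→9
  placing 0:t first → 25 extensions
  placing 1:q first → 11 extensions
total linear extensions = 36

36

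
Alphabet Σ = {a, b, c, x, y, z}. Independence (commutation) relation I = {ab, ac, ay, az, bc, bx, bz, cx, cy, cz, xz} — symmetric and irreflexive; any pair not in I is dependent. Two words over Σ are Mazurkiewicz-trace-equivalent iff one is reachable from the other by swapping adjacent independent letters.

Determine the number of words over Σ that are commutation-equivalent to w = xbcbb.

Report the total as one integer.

20

piece 0:x — minimal
piece 1:b — minimal
piece 2:c — minimal
piece 3:b rests on {1:b}
piece 4:b rests on {3:b}
minimal pieces: {0:x, 1:b, 2:c}
ways to finish when only these pieces remain (= sum over removing one remaining piece with nothing left below it):
  1 left: {0}→1  {2}→1  {4}→1
  2 left: {0,2}→2  {0,4}→2  {2,4}→2  {3,4}→1
  3 left: {0,2,4}→6  {0,3,4}→3  {1,3,4}→1  {2,3,4}→3
  placing 0:x first → 4 extensions
  placing 1:b first → 12 extensions
  placing 2:c first → 4 extensions
total linear extensions = 20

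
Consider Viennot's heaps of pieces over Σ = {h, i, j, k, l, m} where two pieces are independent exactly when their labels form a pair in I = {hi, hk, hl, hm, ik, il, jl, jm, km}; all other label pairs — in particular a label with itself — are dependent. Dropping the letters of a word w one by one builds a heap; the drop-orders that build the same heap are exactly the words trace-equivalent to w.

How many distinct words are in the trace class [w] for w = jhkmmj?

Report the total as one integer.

0(j) covers ∅
1(h) covers 0:j
2(k) covers 0:j
3(m) covers ∅
4(m) covers 3:m
5(j) covers 1:h, 2:k
floor of heap: 0:j, 3:m
completions by unplaced set U, small U first (add the entries for U minus each lowest piece of U):
  |U|=1: {4}:1  {5}:1
  |U|=2: {1,5}:1  {2,5}:1  {3,4}:1  {4,5}:2
  |U|=3: {1,2,5}:2  {1,4,5}:3  {2,4,5}:3  {3,4,5}:3
  |U|=4: {0,1,2,5}:2  {1,2,4,5}:8  {1,3,4,5}:6  {2,3,4,5}:6
  start at 0(j): 20
  start at 3(m): 10
sum over floor = 30

30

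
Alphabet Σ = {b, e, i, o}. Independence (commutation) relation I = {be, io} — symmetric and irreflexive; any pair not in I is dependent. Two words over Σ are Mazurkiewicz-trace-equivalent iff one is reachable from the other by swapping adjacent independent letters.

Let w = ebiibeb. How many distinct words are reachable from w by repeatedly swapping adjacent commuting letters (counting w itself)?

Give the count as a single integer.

6

piece 0:e — minimal
piece 1:b — minimal
piece 2:i rests on {0:e, 1:b}
piece 3:i rests on {2:i}
piece 4:b rests on {3:i}
piece 5:e rests on {3:i}
piece 6:b rests on {4:b}
minimal pieces: {0:e, 1:b}
ways to finish when only these pieces remain (= sum over removing one remaining piece with nothing left below it):
  1 left: {5}→1  {6}→1
  2 left: {4,6}→1  {5,6}→2
  3 left: {4,5,6}→3
  4 left: {3,4,5,6}→3
  5 left: {2,3,4,5,6}→3
  placing 0:e first → 3 extensions
  placing 1:b first → 3 extensions
total linear extensions = 6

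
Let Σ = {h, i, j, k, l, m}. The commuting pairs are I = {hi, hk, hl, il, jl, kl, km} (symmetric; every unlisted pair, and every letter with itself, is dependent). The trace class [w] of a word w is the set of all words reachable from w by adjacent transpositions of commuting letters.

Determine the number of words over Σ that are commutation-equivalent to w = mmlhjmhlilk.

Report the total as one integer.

90

0(m) covers ∅
1(m) covers 0:m
2(l) covers 1:m
3(h) covers 1:m
4(j) covers 3:h
5(m) covers 2:l, 4:j
6(h) covers 5:m
7(l) covers 5:m
8(i) covers 5:m
9(l) covers 7:l
10(k) covers 8:i
floor of heap: 0:m
completions by unplaced set U, small U first (add the entries for U minus each lowest piece of U):
  |U|=1: {6}:1  {9}:1  {10}:1
  |U|=2: {6,9}:2  {6,10}:2  {7,9}:1  {8,10}:1  {9,10}:2
  |U|=3: {6,7,9}:3  {6,8,10}:3  {6,9,10}:6  {7,9,10}:3  {8,9,10}:3
  |U|=4: {6,7,9,10}:12  {6,8,9,10}:12  {7,8,9,10}:6
  |U|=5: {6,7,8,9,10}:30
  |U|=6: {5,6,7,8,9,10}:30
  |U|=7: {2,5,6,7,8,9,10}:30  {4,5,6,7,8,9,10}:30
  |U|=8: {2,4,5,6,7,8,9,10}:60  {3,4,5,6,7,8,9,10}:30
  |U|=9: {2,3,4,5,6,7,8,9,10}:90
  start at 0(m): 90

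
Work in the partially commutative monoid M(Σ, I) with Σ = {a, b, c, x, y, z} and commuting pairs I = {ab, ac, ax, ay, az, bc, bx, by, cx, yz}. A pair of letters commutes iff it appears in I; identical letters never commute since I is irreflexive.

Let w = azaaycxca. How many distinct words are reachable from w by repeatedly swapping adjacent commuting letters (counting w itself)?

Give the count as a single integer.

756

#0=a has no predecessor
#1=z has no predecessor
#2=a depends on [0:a]
#3=a depends on [2:a]
#4=y has no predecessor
#5=c depends on [1:z, 4:y]
#6=x depends on [1:z, 4:y]
#7=c depends on [5:c]
#8=a depends on [3:a]
sources: [0:a, 1:z, 4:y]
N(rest) = Σ N(rest − s) over sources s of rest; N(one piece) = 1:
  size 1 → [6]=1  [7]=1  [8]=1
  size 2 → [3,8]=1  [5,7]=1  [6,7]=2  [6,8]=2  [7,8]=2
  size 3 → [2,3,8]=1  [3,6,8]=3  [3,7,8]=3  [5,6,7]=3  [5,7,8]=3  [6,7,8]=6
  size 4 → [0,2,3,8]=1  [1,5,6,7]=3  [2,3,6,8]=4  [2,3,7,8]=4  [3,5,7,8]=6  [3,6,7,8]=12  [4,5,6,7]=3  [5,6,7,8]=12
  size 5 → [0,2,3,6,8]=5  [0,2,3,7,8]=5  [1,4,5,6,7]=6  [1,5,6,7,8]=15  [2,3,5,7,8]=10  [2,3,6,7,8]=20  [3,5,6,7,8]=30  [4,5,6,7,8]=15
  size 6 → [0,2,3,5,7,8]=15  [0,2,3,6,7,8]=30  [1,3,5,6,7,8]=45  [1,4,5,6,7,8]=36  [2,3,5,6,7,8]=60  [3,4,5,6,7,8]=45
  size 7 → [0,2,3,5,6,7,8]=105  [1,2,3,5,6,7,8]=105  [1,3,4,5,6,7,8]=126  [2,3,4,5,6,7,8]=105
  first=0(a) contributes 336
  first=1(z) contributes 210
  first=4(y) contributes 210
|[w]| = 756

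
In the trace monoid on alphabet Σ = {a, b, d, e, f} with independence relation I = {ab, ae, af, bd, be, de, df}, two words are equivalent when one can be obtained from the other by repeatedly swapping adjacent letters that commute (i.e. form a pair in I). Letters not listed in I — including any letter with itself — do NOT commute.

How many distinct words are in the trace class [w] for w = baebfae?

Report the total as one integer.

63

piece 0:b — minimal
piece 1:a — minimal
piece 2:e — minimal
piece 3:b rests on {0:b}
piece 4:f rests on {2:e, 3:b}
piece 5:a rests on {1:a}
piece 6:e rests on {4:f}
minimal pieces: {0:b, 1:a, 2:e}
ways to finish when only these pieces remain (= sum over removing one remaining piece with nothing left below it):
  1 left: {5}→1  {6}→1
  2 left: {1,5}→1  {4,6}→1  {5,6}→2
  3 left: {1,5,6}→3  {2,4,6}→1  {3,4,6}→1  {4,5,6}→3
  4 left: {0,3,4,6}→1  {1,4,5,6}→6  {2,3,4,6}→2  {2,4,5,6}→4  {3,4,5,6}→4
  5 left: {0,2,3,4,6}→3  {0,3,4,5,6}→5  {1,2,4,5,6}→10  {1,3,4,5,6}→10  {2,3,4,5,6}→10
  placing 0:b first → 30 extensions
  placing 1:a first → 18 extensions
  placing 2:e first → 15 extensions
total linear extensions = 63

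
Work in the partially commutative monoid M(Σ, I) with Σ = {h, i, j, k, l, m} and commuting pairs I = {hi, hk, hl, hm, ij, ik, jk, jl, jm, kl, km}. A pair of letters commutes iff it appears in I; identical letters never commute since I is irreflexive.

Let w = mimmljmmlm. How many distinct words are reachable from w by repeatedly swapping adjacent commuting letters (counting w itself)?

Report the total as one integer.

10

drop 0:m onto floor
drop 1:i onto {0:m}
drop 2:m onto {1:i}
drop 3:m onto {2:m}
drop 4:l onto {3:m}
drop 5:j onto floor
drop 6:m onto {4:l}
drop 7:m onto {6:m}
drop 8:l onto {7:m}
drop 9:m onto {8:l}
ground layer = {0:m, 5:j}
drop-orders for the pieces not yet dropped (sum over which currently-grounded one goes next):
  1 to go: {5} 1  {9} 1
  2 to go: {5,9} 2  {8,9} 1
  3 to go: {5,8,9} 3  {7,8,9} 1
  4 to go: {5,7,8,9} 4  {6,7,8,9} 1
  5 to go: {4,6,7,8,9} 1  {5,6,7,8,9} 5
  6 to go: {3,4,6,7,8,9} 1  {4,5,6,7,8,9} 6
  7 to go: {2,3,4,6,7,8,9} 1  {3,4,5,6,7,8,9} 7
  8 to go: {1,2,3,4,6,7,8,9} 1  {2,3,4,5,6,7,8,9} 8
  if 0:m drops first: 9 orders
  if 5:j drops first: 1 orders
heap linearizations: 10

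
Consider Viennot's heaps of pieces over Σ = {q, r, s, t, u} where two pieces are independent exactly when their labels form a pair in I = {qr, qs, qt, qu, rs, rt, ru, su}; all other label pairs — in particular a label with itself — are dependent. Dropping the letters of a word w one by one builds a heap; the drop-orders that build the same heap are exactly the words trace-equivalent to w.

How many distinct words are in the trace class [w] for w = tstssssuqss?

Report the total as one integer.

77

#0=t has no predecessor
#1=s depends on [0:t]
#2=t depends on [1:s]
#3=s depends on [2:t]
#4=s depends on [3:s]
#5=s depends on [4:s]
#6=s depends on [5:s]
#7=u depends on [2:t]
#8=q has no predecessor
#9=s depends on [6:s]
#10=s depends on [9:s]
sources: [0:t, 8:q]
N(rest) = Σ N(rest − s) over sources s of rest; N(one piece) = 1:
  size 1 → [7]=1  [8]=1  [10]=1
  size 2 → [7,8]=2  [7,10]=2  [8,10]=2  [9,10]=1
  size 3 → [6,9,10]=1  [7,8,10]=6  [7,9,10]=3  [8,9,10]=3
  size 4 → [5,6,9,10]=1  [6,7,9,10]=4  [6,8,9,10]=4  [7,8,9,10]=12
  size 5 → [4,5,6,9,10]=1  [5,6,7,9,10]=5  [5,6,8,9,10]=5  [6,7,8,9,10]=20
  size 6 → [3,4,5,6,9,10]=1  [4,5,6,7,9,10]=6  [4,5,6,8,9,10]=6  [5,6,7,8,9,10]=30
  size 7 → [3,4,5,6,7,9,10]=7  [3,4,5,6,8,9,10]=7  [4,5,6,7,8,9,10]=42
  size 8 → [2,3,4,5,6,7,9,10]=7  [3,4,5,6,7,8,9,10]=56
  size 9 → [1,2,3,4,5,6,7,9,10]=7  [2,3,4,5,6,7,8,9,10]=63
  first=0(t) contributes 70
  first=8(q) contributes 7
|[w]| = 77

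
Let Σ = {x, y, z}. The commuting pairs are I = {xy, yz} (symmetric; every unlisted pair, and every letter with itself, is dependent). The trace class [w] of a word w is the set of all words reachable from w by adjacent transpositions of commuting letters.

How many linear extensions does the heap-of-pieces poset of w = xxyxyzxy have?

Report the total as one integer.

drop 0:x onto floor
drop 1:x onto {0:x}
drop 2:y onto floor
drop 3:x onto {1:x}
drop 4:y onto {2:y}
drop 5:z onto {3:x}
drop 6:x onto {5:z}
drop 7:y onto {4:y}
ground layer = {0:x, 2:y}
drop-orders for the pieces not yet dropped (sum over which currently-grounded one goes next):
  1 to go: {6} 1  {7} 1
  2 to go: {4,7} 1  {5,6} 1  {6,7} 2
  3 to go: {2,4,7} 1  {3,5,6} 1  {4,6,7} 3  {5,6,7} 3
  4 to go: {1,3,5,6} 1  {2,4,6,7} 4  {3,5,6,7} 4  {4,5,6,7} 6
  5 to go: {0,1,3,5,6} 1  {1,3,5,6,7} 5  {2,4,5,6,7} 10  {3,4,5,6,7} 10
  6 to go: {0,1,3,5,6,7} 6  {1,3,4,5,6,7} 15  {2,3,4,5,6,7} 20
  if 0:x drops first: 35 orders
  if 2:y drops first: 21 orders
heap linearizations: 56

56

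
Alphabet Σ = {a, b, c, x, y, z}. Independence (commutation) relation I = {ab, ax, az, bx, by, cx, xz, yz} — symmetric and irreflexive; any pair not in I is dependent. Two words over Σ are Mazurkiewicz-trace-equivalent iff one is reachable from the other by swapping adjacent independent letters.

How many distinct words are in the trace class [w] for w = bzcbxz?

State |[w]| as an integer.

0(b) covers ∅
1(z) covers 0:b
2(c) covers 1:z
3(b) covers 2:c
4(x) covers ∅
5(z) covers 3:b
floor of heap: 0:b, 4:x
completions by unplaced set U, small U first (add the entries for U minus each lowest piece of U):
  |U|=1: {4}:1  {5}:1
  |U|=2: {3,5}:1  {4,5}:2
  |U|=3: {2,3,5}:1  {3,4,5}:3
  |U|=4: {1,2,3,5}:1  {2,3,4,5}:4
  start at 0(b): 5
  start at 4(x): 1
sum over floor = 6

6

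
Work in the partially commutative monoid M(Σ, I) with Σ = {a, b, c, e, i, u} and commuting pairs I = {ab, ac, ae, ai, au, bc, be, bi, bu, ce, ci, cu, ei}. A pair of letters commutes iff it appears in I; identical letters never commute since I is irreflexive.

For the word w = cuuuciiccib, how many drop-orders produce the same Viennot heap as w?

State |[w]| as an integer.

0(c) covers ∅
1(u) covers ∅
2(u) covers 1:u
3(u) covers 2:u
4(c) covers 0:c
5(i) covers 3:u
6(i) covers 5:i
7(c) covers 4:c
8(c) covers 7:c
9(i) covers 6:i
10(b) covers ∅
floor of heap: 0:c, 1:u, 10:b
completions by unplaced set U, small U first (add the entries for U minus each lowest piece of U):
  |U|=1: {8}:1  {9}:1  {10}:1
  |U|=2: {6,9}:1  {7,8}:1  {8,9}:2  {8,10}:2  {9,10}:2
  |U|=3: {4,7,8}:1  {5,6,9}:1  {6,8,9}:3  {6,9,10}:3  {7,8,9}:3  {7,8,10}:3  {8,9,10}:6
  |U|=4: {0,4,7,8}:1  {3,5,6,9}:1  {4,7,8,9}:4  {4,7,8,10}:4  {5,6,8,9}:4  {5,6,9,10}:4  {6,7,8,9}:6  {6,8,9,10}:12  {7,8,9,10}:12
  |U|=5: {0,4,7,8,9}:5  {0,4,7,8,10}:5  {2,3,5,6,9}:1  {3,5,6,8,9}:5  {3,5,6,9,10}:5  {4,6,7,8,9}:10  {4,7,8,9,10}:20  {5,6,7,8,9}:10  {5,6,8,9,10}:20  {6,7,8,9,10}:30
  |U|=6: {0,4,6,7,8,9}:15  {0,4,7,8,9,10}:30  {1,2,3,5,6,9}:1  {2,3,5,6,8,9}:6  {2,3,5,6,9,10}:6  {3,5,6,7,8,9}:15  {3,5,6,8,9,10}:30  {4,5,6,7,8,9}:20  {4,6,7,8,9,10}:60  {5,6,7,8,9,10}:60
  |U|=7: {0,4,5,6,7,8,9}:35  {0,4,6,7,8,9,10}:105  {1,2,3,5,6,8,9}:7  {1,2,3,5,6,9,10}:7  {2,3,5,6,7,8,9}:21  {2,3,5,6,8,9,10}:42  {3,4,5,6,7,8,9}:35  {3,5,6,7,8,9,10}:105  {4,5,6,7,8,9,10}:140
  |U|=8: {0,3,4,5,6,7,8,9}:70  {0,4,5,6,7,8,9,10}:280  {1,2,3,5,6,7,8,9}:28  {1,2,3,5,6,8,9,10}:56  {2,3,4,5,6,7,8,9}:56  {2,3,5,6,7,8,9,10}:168  {3,4,5,6,7,8,9,10}:280
  |U|=9: {0,2,3,4,5,6,7,8,9}:126  {0,3,4,5,6,7,8,9,10}:630  {1,2,3,4,5,6,7,8,9}:84  {1,2,3,5,6,7,8,9,10}:252  {2,3,4,5,6,7,8,9,10}:504
  start at 0(c): 840
  start at 1(u): 1260
  start at 10(b): 210
sum over floor = 2310

2310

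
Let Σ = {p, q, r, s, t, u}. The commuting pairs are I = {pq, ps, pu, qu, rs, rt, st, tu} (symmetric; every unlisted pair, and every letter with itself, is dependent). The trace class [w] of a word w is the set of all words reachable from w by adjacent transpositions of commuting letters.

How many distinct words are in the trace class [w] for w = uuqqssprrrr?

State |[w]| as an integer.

piece 0:u — minimal
piece 1:u rests on {0:u}
piece 2:q — minimal
piece 3:q rests on {2:q}
piece 4:s rests on {1:u, 3:q}
piece 5:s rests on {4:s}
piece 6:p — minimal
piece 7:r rests on {1:u, 3:q, 6:p}
piece 8:r rests on {7:r}
piece 9:r rests on {8:r}
piece 10:r rests on {9:r}
minimal pieces: {0:u, 2:q, 6:p}
ways to finish when only these pieces remain (= sum over removing one remaining piece with nothing left below it):
  1 left: {5}→1  {10}→1
  2 left: {4,5}→1  {5,10}→2  {9,10}→1
  3 left: {4,5,10}→3  {5,9,10}→3  {8,9,10}→1
  4 left: {4,5,9,10}→6  {5,8,9,10}→4  {7,8,9,10}→1
  5 left: {4,5,8,9,10}→10  {5,7,8,9,10}→5  {6,7,8,9,10}→1
  6 left: {4,5,7,8,9,10}→15  {5,6,7,8,9,10}→6
  7 left: {1,4,5,7,8,9,10}→15  {3,4,5,7,8,9,10}→15  {4,5,6,7,8,9,10}→21
  8 left: {0,1,4,5,7,8,9,10}→15  {1,3,4,5,7,8,9,10}→30  {1,4,5,6,7,8,9,10}→36  {2,3,4,5,7,8,9,10}→15  {3,4,5,6,7,8,9,10}→36
  9 left: {0,1,3,4,5,7,8,9,10}→45  {0,1,4,5,6,7,8,9,10}→51  {1,2,3,4,5,7,8,9,10}→45  {1,3,4,5,6,7,8,9,10}→102  {2,3,4,5,6,7,8,9,10}→51
  placing 0:u first → 198 extensions
  placing 2:q first → 198 extensions
  placing 6:p first → 90 extensions
total linear extensions = 486

486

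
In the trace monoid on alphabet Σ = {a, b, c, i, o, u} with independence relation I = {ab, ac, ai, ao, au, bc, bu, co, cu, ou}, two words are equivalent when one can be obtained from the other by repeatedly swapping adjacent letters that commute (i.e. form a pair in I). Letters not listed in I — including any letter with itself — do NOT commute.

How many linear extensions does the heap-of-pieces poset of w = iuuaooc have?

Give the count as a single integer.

210

#0=i has no predecessor
#1=u depends on [0:i]
#2=u depends on [1:u]
#3=a has no predecessor
#4=o depends on [0:i]
#5=o depends on [4:o]
#6=c depends on [0:i]
sources: [0:i, 3:a]
N(rest) = Σ N(rest − s) over sources s of rest; N(one piece) = 1:
  size 1 → [2]=1  [3]=1  [5]=1  [6]=1
  size 2 → [1,2]=1  [2,3]=2  [2,5]=2  [2,6]=2  [3,5]=2  [3,6]=2  [4,5]=1  [5,6]=2
  size 3 → [1,2,3]=3  [1,2,5]=3  [1,2,6]=3  [2,3,5]=6  [2,3,6]=6  [2,4,5]=3  [2,5,6]=6  [3,4,5]=3  [3,5,6]=6  [4,5,6]=3
  size 4 → [1,2,3,5]=12  [1,2,3,6]=12  [1,2,4,5]=6  [1,2,5,6]=12  [2,3,4,5]=12  [2,3,5,6]=24  [2,4,5,6]=12  [3,4,5,6]=12
  size 5 → [1,2,3,4,5]=30  [1,2,3,5,6]=60  [1,2,4,5,6]=30  [2,3,4,5,6]=60
  first=0(i) contributes 180
  first=3(a) contributes 30
|[w]| = 210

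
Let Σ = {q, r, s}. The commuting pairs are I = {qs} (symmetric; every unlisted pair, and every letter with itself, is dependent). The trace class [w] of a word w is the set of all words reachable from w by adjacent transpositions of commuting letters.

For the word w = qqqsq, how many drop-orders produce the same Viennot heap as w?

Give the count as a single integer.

5

0(q) covers ∅
1(q) covers 0:q
2(q) covers 1:q
3(s) covers ∅
4(q) covers 2:q
floor of heap: 0:q, 3:s
completions by unplaced set U, small U first (add the entries for U minus each lowest piece of U):
  |U|=1: {3}:1  {4}:1
  |U|=2: {2,4}:1  {3,4}:2
  |U|=3: {1,2,4}:1  {2,3,4}:3
  start at 0(q): 4
  start at 3(s): 1
sum over floor = 5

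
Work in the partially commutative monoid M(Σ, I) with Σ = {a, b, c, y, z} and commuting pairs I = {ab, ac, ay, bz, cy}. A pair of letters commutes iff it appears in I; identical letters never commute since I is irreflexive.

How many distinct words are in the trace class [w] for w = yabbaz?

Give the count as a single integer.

#0=y has no predecessor
#1=a has no predecessor
#2=b depends on [0:y]
#3=b depends on [2:b]
#4=a depends on [1:a]
#5=z depends on [0:y, 4:a]
sources: [0:y, 1:a]
N(rest) = Σ N(rest − s) over sources s of rest; N(one piece) = 1:
  size 1 → [3]=1  [5]=1
  size 2 → [2,3]=1  [3,5]=2  [4,5]=1
  size 3 → [1,4,5]=1  [2,3,5]=3  [3,4,5]=3
  size 4 → [0,2,3,5]=3  [1,3,4,5]=4  [2,3,4,5]=6
  first=0(y) contributes 10
  first=1(a) contributes 9
|[w]| = 19

19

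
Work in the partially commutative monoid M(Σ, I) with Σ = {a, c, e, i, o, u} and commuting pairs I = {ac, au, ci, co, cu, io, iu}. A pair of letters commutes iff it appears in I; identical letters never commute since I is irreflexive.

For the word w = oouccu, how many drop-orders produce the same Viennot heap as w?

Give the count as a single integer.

15

piece 0:o — minimal
piece 1:o rests on {0:o}
piece 2:u rests on {1:o}
piece 3:c — minimal
piece 4:c rests on {3:c}
piece 5:u rests on {2:u}
minimal pieces: {0:o, 3:c}
ways to finish when only these pieces remain (= sum over removing one remaining piece with nothing left below it):
  1 left: {4}→1  {5}→1
  2 left: {2,5}→1  {3,4}→1  {4,5}→2
  3 left: {1,2,5}→1  {2,4,5}→3  {3,4,5}→3
  4 left: {0,1,2,5}→1  {1,2,4,5}→4  {2,3,4,5}→6
  placing 0:o first → 10 extensions
  placing 3:c first → 5 extensions
total linear extensions = 15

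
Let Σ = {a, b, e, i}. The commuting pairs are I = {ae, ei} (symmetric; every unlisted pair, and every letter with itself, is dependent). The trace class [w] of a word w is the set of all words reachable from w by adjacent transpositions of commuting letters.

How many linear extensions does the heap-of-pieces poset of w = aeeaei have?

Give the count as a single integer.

0(a) covers ∅
1(e) covers ∅
2(e) covers 1:e
3(a) covers 0:a
4(e) covers 2:e
5(i) covers 3:a
floor of heap: 0:a, 1:e
completions by unplaced set U, small U first (add the entries for U minus each lowest piece of U):
  |U|=1: {4}:1  {5}:1
  |U|=2: {2,4}:1  {3,5}:1  {4,5}:2
  |U|=3: {0,3,5}:1  {1,2,4}:1  {2,4,5}:3  {3,4,5}:3
  |U|=4: {0,3,4,5}:4  {1,2,4,5}:4  {2,3,4,5}:6
  start at 0(a): 10
  start at 1(e): 10
sum over floor = 20

20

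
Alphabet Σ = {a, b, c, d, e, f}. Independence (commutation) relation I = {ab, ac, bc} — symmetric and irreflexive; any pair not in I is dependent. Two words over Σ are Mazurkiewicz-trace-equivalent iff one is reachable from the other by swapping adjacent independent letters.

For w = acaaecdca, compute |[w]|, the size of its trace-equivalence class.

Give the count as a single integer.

8

piece 0:a — minimal
piece 1:c — minimal
piece 2:a rests on {0:a}
piece 3:a rests on {2:a}
piece 4:e rests on {1:c, 3:a}
piece 5:c rests on {4:e}
piece 6:d rests on {5:c}
piece 7:c rests on {6:d}
piece 8:a rests on {6:d}
minimal pieces: {0:a, 1:c}
ways to finish when only these pieces remain (= sum over removing one remaining piece with nothing left below it):
  1 left: {7}→1  {8}→1
  2 left: {7,8}→2
  3 left: {6,7,8}→2
  4 left: {5,6,7,8}→2
  5 left: {4,5,6,7,8}→2
  6 left: {1,4,5,6,7,8}→2  {3,4,5,6,7,8}→2
  7 left: {1,3,4,5,6,7,8}→4  {2,3,4,5,6,7,8}→2
  placing 0:a first → 6 extensions
  placing 1:c first → 2 extensions
total linear extensions = 8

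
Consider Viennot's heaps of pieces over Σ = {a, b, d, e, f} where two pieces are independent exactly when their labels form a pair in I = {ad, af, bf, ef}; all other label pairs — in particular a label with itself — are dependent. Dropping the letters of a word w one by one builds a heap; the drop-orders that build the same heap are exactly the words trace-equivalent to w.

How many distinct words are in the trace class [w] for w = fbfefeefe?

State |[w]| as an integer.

126

0(f) covers ∅
1(b) covers ∅
2(f) covers 0:f
3(e) covers 1:b
4(f) covers 2:f
5(e) covers 3:e
6(e) covers 5:e
7(f) covers 4:f
8(e) covers 6:e
floor of heap: 0:f, 1:b
completions by unplaced set U, small U first (add the entries for U minus each lowest piece of U):
  |U|=1: {7}:1  {8}:1
  |U|=2: {4,7}:1  {6,8}:1  {7,8}:2
  |U|=3: {2,4,7}:1  {4,7,8}:3  {5,6,8}:1  {6,7,8}:3
  |U|=4: {0,2,4,7}:1  {2,4,7,8}:4  {3,5,6,8}:1  {4,6,7,8}:6  {5,6,7,8}:4
  |U|=5: {0,2,4,7,8}:5  {1,3,5,6,8}:1  {2,4,6,7,8}:10  {3,5,6,7,8}:5  {4,5,6,7,8}:10
  |U|=6: {0,2,4,6,7,8}:15  {1,3,5,6,7,8}:6  {2,4,5,6,7,8}:20  {3,4,5,6,7,8}:15
  |U|=7: {0,2,4,5,6,7,8}:35  {1,3,4,5,6,7,8}:21  {2,3,4,5,6,7,8}:35
  start at 0(f): 56
  start at 1(b): 70
sum over floor = 126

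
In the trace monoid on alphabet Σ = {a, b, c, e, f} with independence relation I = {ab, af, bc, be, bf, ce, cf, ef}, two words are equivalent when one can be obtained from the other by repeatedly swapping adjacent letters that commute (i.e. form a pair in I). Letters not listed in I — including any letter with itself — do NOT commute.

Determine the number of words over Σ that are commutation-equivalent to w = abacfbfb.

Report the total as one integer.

piece 0:a — minimal
piece 1:b — minimal
piece 2:a rests on {0:a}
piece 3:c rests on {2:a}
piece 4:f — minimal
piece 5:b rests on {1:b}
piece 6:f rests on {4:f}
piece 7:b rests on {5:b}
minimal pieces: {0:a, 1:b, 4:f}
ways to finish when only these pieces remain (= sum over removing one remaining piece with nothing left below it):
  1 left: {3}→1  {6}→1  {7}→1
  2 left: {2,3}→1  {3,6}→2  {3,7}→2  {4,6}→1  {5,7}→1  {6,7}→2
  3 left: {0,2,3}→1  {1,5,7}→1  {2,3,6}→3  {2,3,7}→3  {3,4,6}→3  {3,5,7}→3  {3,6,7}→6  {4,6,7}→3  {5,6,7}→3
  4 left: {0,2,3,6}→4  {0,2,3,7}→4  {1,3,5,7}→4  {1,5,6,7}→4  {2,3,4,6}→6  {2,3,5,7}→6  {2,3,6,7}→12  {3,4,6,7}→12  {3,5,6,7}→12  {4,5,6,7}→6
  5 left: {0,2,3,4,6}→10  {0,2,3,5,7}→10  {0,2,3,6,7}→20  {1,2,3,5,7}→10  {1,3,5,6,7}→20  {1,4,5,6,7}→10  {2,3,4,6,7}→30  {2,3,5,6,7}→30  {3,4,5,6,7}→30
  6 left: {0,1,2,3,5,7}→20  {0,2,3,4,6,7}→60  {0,2,3,5,6,7}→60  {1,2,3,5,6,7}→60  {1,3,4,5,6,7}→60  {2,3,4,5,6,7}→90
  placing 0:a first → 210 extensions
  placing 1:b first → 210 extensions
  placing 4:f first → 140 extensions
total linear extensions = 560

560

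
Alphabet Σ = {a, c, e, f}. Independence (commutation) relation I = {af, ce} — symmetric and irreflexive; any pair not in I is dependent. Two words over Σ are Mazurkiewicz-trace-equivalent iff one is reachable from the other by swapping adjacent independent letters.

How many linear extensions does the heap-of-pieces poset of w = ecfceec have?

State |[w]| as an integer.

drop 0:e onto floor
drop 1:c onto floor
drop 2:f onto {0:e, 1:c}
drop 3:c onto {2:f}
drop 4:e onto {2:f}
drop 5:e onto {4:e}
drop 6:c onto {3:c}
ground layer = {0:e, 1:c}
drop-orders for the pieces not yet dropped (sum over which currently-grounded one goes next):
  1 to go: {5} 1  {6} 1
  2 to go: {3,6} 1  {4,5} 1  {5,6} 2
  3 to go: {3,5,6} 3  {4,5,6} 3
  4 to go: {3,4,5,6} 6
  5 to go: {2,3,4,5,6} 6
  if 0:e drops first: 6 orders
  if 1:c drops first: 6 orders
heap linearizations: 12

12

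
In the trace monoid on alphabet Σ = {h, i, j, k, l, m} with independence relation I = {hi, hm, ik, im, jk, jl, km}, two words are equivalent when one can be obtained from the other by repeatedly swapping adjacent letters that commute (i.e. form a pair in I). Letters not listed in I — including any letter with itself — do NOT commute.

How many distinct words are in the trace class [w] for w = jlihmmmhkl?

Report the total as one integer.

280

0(j) covers ∅
1(l) covers ∅
2(i) covers 0:j, 1:l
3(h) covers 0:j, 1:l
4(m) covers 0:j, 1:l
5(m) covers 4:m
6(m) covers 5:m
7(h) covers 3:h
8(k) covers 7:h
9(l) covers 2:i, 6:m, 8:k
floor of heap: 0:j, 1:l
completions by unplaced set U, small U first (add the entries for U minus each lowest piece of U):
  |U|=1: {9}:1
  |U|=2: {2,9}:1  {6,9}:1  {8,9}:1
  |U|=3: {2,6,9}:2  {2,8,9}:2  {5,6,9}:1  {6,8,9}:2  {7,8,9}:1
  |U|=4: {2,5,6,9}:3  {2,6,8,9}:6  {2,7,8,9}:3  {3,7,8,9}:1  {4,5,6,9}:1  {5,6,8,9}:3  {6,7,8,9}:3
  |U|=5: {2,3,7,8,9}:4  {2,4,5,6,9}:4  {2,5,6,8,9}:12  {2,6,7,8,9}:12  {3,6,7,8,9}:4  {4,5,6,8,9}:4  {5,6,7,8,9}:6
  |U|=6: {2,3,6,7,8,9}:20  {2,4,5,6,8,9}:20  {2,5,6,7,8,9}:30  {3,5,6,7,8,9}:10  {4,5,6,7,8,9}:10
  |U|=7: {2,3,5,6,7,8,9}:60  {2,4,5,6,7,8,9}:60  {3,4,5,6,7,8,9}:20
  |U|=8: {2,3,4,5,6,7,8,9}:140
  start at 0(j): 140
  start at 1(l): 140
sum over floor = 280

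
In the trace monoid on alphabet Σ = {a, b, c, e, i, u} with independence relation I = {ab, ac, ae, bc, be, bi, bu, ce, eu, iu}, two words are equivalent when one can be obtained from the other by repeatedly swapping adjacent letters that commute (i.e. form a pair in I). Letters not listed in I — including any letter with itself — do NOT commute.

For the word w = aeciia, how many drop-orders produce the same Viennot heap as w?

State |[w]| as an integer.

piece 0:a — minimal
piece 1:e — minimal
piece 2:c — minimal
piece 3:i rests on {0:a, 1:e, 2:c}
piece 4:i rests on {3:i}
piece 5:a rests on {4:i}
minimal pieces: {0:a, 1:e, 2:c}
ways to finish when only these pieces remain (= sum over removing one remaining piece with nothing left below it):
  1 left: {5}→1
  2 left: {4,5}→1
  3 left: {3,4,5}→1
  4 left: {0,3,4,5}→1  {1,3,4,5}→1  {2,3,4,5}→1
  placing 0:a first → 2 extensions
  placing 1:e first → 2 extensions
  placing 2:c first → 2 extensions
total linear extensions = 6

6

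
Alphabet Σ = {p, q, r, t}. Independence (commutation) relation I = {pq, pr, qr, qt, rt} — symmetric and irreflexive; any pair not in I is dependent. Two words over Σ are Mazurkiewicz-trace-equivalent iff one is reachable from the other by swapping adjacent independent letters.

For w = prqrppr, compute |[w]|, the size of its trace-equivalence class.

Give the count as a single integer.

#0=p has no predecessor
#1=r has no predecessor
#2=q has no predecessor
#3=r depends on [1:r]
#4=p depends on [0:p]
#5=p depends on [4:p]
#6=r depends on [3:r]
sources: [0:p, 1:r, 2:q]
N(rest) = Σ N(rest − s) over sources s of rest; N(one piece) = 1:
  size 1 → [2]=1  [5]=1  [6]=1
  size 2 → [2,5]=2  [2,6]=2  [3,6]=1  [4,5]=1  [5,6]=2
  size 3 → [0,4,5]=1  [1,3,6]=1  [2,3,6]=3  [2,4,5]=3  [2,5,6]=6  [3,5,6]=3  [4,5,6]=3
  size 4 → [0,2,4,5]=4  [0,4,5,6]=4  [1,2,3,6]=4  [1,3,5,6]=4  [2,3,5,6]=12  [2,4,5,6]=12  [3,4,5,6]=6
  size 5 → [0,2,4,5,6]=20  [0,3,4,5,6]=10  [1,2,3,5,6]=20  [1,3,4,5,6]=10  [2,3,4,5,6]=30
  first=0(p) contributes 60
  first=1(r) contributes 60
  first=2(q) contributes 20
|[w]| = 140

140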